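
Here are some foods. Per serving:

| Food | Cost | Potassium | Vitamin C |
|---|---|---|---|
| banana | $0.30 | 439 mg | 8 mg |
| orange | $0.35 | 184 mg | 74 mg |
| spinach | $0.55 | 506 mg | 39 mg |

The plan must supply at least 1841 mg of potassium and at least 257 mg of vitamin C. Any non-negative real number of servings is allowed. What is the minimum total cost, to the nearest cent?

Two binding constraints pin down two serving amounts, so the optimal mix uses at most two foods. The candidates are each food alone (scaled to the tighter of potassium/vitamin C) and each pair with both constraints tight.
banana only: max(1841/439, 257/8) = 32.12 servings → $9.64.
orange only: max(1841/184, 257/74) = 10.01 servings → $3.50.
spinach only: max(1841/506, 257/39) = 6.59 servings → $3.62.
banana + orange with both tight: 2.868 servings and 3.163 servings → $1.97.
banana + spinach: intersection lies outside the first quadrant.
orange + spinach with both tight: 1.924 servings and 2.939 servings → $2.29.
Cheapest feasible corner: $1.97.

$1.97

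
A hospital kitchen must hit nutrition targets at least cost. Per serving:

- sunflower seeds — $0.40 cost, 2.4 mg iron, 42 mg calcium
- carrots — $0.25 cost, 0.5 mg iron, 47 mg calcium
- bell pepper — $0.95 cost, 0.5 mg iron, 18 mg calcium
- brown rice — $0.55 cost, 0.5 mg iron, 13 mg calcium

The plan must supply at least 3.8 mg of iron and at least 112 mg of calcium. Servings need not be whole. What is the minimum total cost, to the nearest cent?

Compare the cost at each extreme point of the feasible region.
sunflower seeds only: max(3.8/2.4, 112/42) = 2.667 servings → $1.07.
carrots only: max(3.8/0.5, 112/47) = 7.6 servings → $1.90.
bell pepper only: max(3.8/0.5, 112/18) = 7.6 servings → $7.22.
brown rice only: max(3.8/0.5, 112/13) = 8.615 servings → $4.74.
sunflower seeds + carrots with both tight: 1.336 servings and 1.19 servings → $0.83.
sunflower seeds + bell pepper with both tight: 0.5586 servings and 4.919 servings → $4.90.
sunflower seeds + brown rice with both targets exact would need a negative amount; discard.
carrots + bell pepper: the both-tight solution has a negative serving — not a feasible corner.
carrots + brown rice with both tight: 0.3882 servings and 7.212 servings → $4.06.
bell pepper + brown rice with both tight: 2.64 servings and 4.96 servings → $5.24.
The minimum over all feasible corners is $0.83.

$0.83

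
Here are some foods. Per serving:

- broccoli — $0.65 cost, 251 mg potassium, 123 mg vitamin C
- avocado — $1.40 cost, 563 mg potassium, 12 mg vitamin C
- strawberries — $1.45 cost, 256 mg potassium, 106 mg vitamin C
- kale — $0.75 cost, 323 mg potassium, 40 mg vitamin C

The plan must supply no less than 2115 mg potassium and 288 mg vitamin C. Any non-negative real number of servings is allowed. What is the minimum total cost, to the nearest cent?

$4.93

broccoli only: max(2115/251, 288/123) = 8.426 servings → $5.48.
avocado only: max(2115/563, 288/12) = 24 servings → $33.60.
strawberries only: max(2115/256, 288/106) = 8.262 servings → $11.98.
kale only: max(2115/323, 288/40) = 7.2 servings → $5.40.
broccoli + avocado with both tight: 2.065 servings and 2.836 servings → $5.31.
broccoli + strawberries: intersection lies outside the first quadrant.
broccoli + kale with both tight: 0.2837 servings and 6.327 servings → $4.93.
avocado + strawberries with both tight: 2.658 servings and 2.416 servings → $7.22.
avocado + kale: the both-tight solution has a negative serving — not a feasible corner.
strawberries + kale with both tight: 0.351 servings and 6.27 servings → $5.21.
So the least-cost plan costs $4.93.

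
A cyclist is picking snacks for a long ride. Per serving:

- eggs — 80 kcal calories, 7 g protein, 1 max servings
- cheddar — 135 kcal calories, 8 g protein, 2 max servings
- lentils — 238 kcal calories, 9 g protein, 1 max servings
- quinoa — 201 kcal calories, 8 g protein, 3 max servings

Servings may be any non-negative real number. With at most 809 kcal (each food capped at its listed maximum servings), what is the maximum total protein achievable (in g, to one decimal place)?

41.3 g

Protein per kcal: eggs 0.0875, cheddar 0.05926, quinoa 0.0398, lentils 0.03782.
Take 1 serving of eggs: uses 80 kcal, +7.0 g protein (running total 7.0 g).
Take 2 servings of cheddar: uses 270 kcal, +16.0 g protein (running total 23.0 g).
Take 2.284 servings of quinoa: uses 459 kcal, +18.3 g protein (running total 41.3 g).
Filling greedily by protein-per-kcal is optimal for one linear limit, giving 41.3 g.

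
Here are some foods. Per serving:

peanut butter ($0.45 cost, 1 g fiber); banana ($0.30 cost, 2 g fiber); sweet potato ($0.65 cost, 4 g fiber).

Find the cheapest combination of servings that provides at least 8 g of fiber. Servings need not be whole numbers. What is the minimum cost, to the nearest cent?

$1.20

Cost per g of fiber: banana $0.1500, sweet potato $0.1625, peanut butter $0.4500.
With no serving limits, use only banana: 8 g / 2 g = 4 servings × $0.30 = $1.20.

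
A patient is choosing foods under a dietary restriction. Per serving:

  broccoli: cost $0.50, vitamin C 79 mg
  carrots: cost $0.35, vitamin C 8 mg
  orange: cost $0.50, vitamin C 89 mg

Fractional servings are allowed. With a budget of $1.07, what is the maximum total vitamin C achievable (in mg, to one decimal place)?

190.5 mg

Vitamin C per dollar: orange 178, broccoli 158, carrots 22.86.
With no serving limits, spend the whole cost allowance on orange: $1.07 / $0.50 × 89 mg = 190.5 mg.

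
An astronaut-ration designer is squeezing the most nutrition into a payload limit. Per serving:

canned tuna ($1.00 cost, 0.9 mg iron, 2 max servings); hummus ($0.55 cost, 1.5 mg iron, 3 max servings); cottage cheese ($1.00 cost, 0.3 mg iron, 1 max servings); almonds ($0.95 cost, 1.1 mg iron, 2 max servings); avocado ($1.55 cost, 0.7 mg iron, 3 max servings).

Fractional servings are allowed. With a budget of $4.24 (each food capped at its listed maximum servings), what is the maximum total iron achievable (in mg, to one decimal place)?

7.3 mg

Iron per dollar: hummus 2.727, almonds 1.158, canned tuna 0.9, avocado 0.4516, cottage cheese 0.3.
Take 3 servings of hummus: spends $1.65, +4.5 mg iron (running total 4.5 mg).
Take 2 servings of almonds: spends $1.90, +2.2 mg iron (running total 6.7 mg).
Take 0.69 servings of canned tuna: spends $0.69, +0.6 mg iron (running total 7.3 mg).
Greedy by best ratio exhausts the cost allowance optimally: 7.3 mg.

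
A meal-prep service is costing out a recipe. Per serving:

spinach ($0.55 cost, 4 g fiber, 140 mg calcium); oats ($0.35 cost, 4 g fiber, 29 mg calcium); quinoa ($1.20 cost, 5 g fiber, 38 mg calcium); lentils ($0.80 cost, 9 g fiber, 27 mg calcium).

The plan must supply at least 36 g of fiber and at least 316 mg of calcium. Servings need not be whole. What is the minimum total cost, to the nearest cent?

At the optimum either one food covers both requirements or two foods hit both targets exactly; no other combination can be cheaper.
spinach only: max(36/4, 316/140) = 9 servings → $4.95.
oats only: max(36/4, 316/29) = 10.9 servings → $3.81.
quinoa only: max(36/5, 316/38) = 8.316 servings → $9.98.
lentils only: max(36/9, 316/27) = 11.7 servings → $9.36.
spinach + oats with both tight: 0.4955 servings and 8.505 servings → $3.25.
spinach + quinoa with both tight: 0.3869 servings and 6.891 servings → $8.48.
spinach + lentils with both tight: 1.625 servings and 3.278 servings → $3.52.
oats + quinoa with both targets exact would need a negative amount; discard.
oats + lentils: intersection lies outside the first quadrant.
quinoa + lentils: intersection lies outside the first quadrant.
Cheapest feasible corner: $3.25.

$3.25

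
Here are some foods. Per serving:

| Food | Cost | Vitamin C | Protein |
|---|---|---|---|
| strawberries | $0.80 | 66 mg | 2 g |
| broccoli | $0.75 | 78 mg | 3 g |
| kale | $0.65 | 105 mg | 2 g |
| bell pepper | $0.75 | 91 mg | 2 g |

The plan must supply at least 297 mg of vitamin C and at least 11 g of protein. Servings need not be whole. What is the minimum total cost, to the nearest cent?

With two linear requirements the optimum uses one or two foods; enumerate the corners.
strawberries only: max(297/66, 11/2) = 5.5 servings → $4.40.
broccoli only: max(297/78, 11/3) = 3.808 servings → $2.86.
kale only: max(297/105, 11/2) = 5.5 servings → $3.58.
bell pepper only: max(297/91, 11/2) = 5.5 servings → $4.12.
strawberries + broccoli with both tight: 0.7857 servings and 3.143 servings → $2.99.
strawberries + kale: the both-tight solution has a negative serving — not a feasible corner.
strawberries + bell pepper with both targets exact would need a negative amount; discard.
broccoli + kale with both tight: 3.528 servings and 0.2075 servings → $2.78.
broccoli + bell pepper with both tight: 3.479 servings and 0.2821 servings → $2.82.
kale + bell pepper: the both-tight solution has a negative serving — not a feasible corner.
So the least-cost plan costs $2.78.

$2.78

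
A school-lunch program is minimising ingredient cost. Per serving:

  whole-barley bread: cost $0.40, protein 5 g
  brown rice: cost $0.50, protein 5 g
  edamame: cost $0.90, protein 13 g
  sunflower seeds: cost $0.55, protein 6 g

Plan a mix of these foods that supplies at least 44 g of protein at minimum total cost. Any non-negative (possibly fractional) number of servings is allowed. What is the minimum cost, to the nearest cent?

Cost per g of protein: edamame $0.0692, whole-barley bread $0.0800, sunflower seeds $0.0917, brown rice $0.1000.
With no serving limits, use only edamame: 44 g / 13 g = 3.385 servings × $0.90 = $3.05.

$3.05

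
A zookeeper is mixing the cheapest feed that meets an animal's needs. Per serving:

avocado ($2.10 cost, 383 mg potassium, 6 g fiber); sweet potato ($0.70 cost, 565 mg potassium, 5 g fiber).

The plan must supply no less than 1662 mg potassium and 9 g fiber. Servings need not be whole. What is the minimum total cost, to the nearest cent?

$2.06

For a min-cost LP with two ≥-constraints, a basic feasible solution has at most two positive variables.
avocado only: max(1662/383, 9/6) = 4.339 servings → $9.11.
sweet potato only: max(1662/565, 9/5) = 2.942 servings → $2.06.
avocado + sweet potato with both targets exact would need a negative amount; discard.
The minimum over all feasible corners is $2.06.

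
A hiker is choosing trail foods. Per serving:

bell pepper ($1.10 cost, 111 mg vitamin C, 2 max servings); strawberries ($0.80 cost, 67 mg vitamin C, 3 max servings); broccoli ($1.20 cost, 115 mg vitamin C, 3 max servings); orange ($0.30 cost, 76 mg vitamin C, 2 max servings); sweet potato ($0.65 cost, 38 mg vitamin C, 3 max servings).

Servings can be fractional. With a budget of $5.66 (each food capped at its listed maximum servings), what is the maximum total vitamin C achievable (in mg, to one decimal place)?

648.1 mg

Vitamin C per dollar: orange 253.3, bell pepper 100.9, broccoli 95.83, strawberries 83.75, sweet potato 58.46.
Take 2 servings of orange: spends $0.60, +152.0 mg vitamin C (running total 152.0 mg).
Take 2 servings of bell pepper: spends $2.20, +222.0 mg vitamin C (running total 374.0 mg).
Take 2.383 servings of broccoli: spends $2.86, +274.1 mg vitamin C (running total 648.1 mg).
Filling greedily by vitamin C-per-dollar is optimal for one linear limit, giving 648.1 mg.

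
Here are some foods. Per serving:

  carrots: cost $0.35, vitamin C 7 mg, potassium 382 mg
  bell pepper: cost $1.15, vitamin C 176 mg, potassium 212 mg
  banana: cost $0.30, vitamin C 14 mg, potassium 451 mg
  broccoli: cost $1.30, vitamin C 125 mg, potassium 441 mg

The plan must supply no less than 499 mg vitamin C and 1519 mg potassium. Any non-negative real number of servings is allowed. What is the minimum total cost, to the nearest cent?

$3.70

An LP optimum is at a vertex; with two nutrient constraints at most two foods are used. Check each candidate.
carrots only: max(499/7, 1519/382) = 71.29 servings → $24.95.
bell pepper only: max(499/176, 1519/212) = 7.165 servings → $8.24.
banana only: max(499/14, 1519/451) = 35.64 servings → $10.69.
broccoli only: max(499/125, 1519/441) = 3.992 servings → $5.19.
carrots + bell pepper with both tight: 2.457 servings and 2.737 servings → $4.01.
carrots + banana with both targets exact would need a negative amount; discard.
carrots + broccoli: the both-tight solution has a negative serving — not a feasible corner.
bell pepper + banana with both tight: 2.667 servings and 2.114 servings → $3.70.
bell pepper + broccoli with both tight: 0.5905 servings and 3.161 servings → $4.79.
banana + broccoli with both targets exact would need a negative amount; discard.
So the least-cost plan costs $3.70.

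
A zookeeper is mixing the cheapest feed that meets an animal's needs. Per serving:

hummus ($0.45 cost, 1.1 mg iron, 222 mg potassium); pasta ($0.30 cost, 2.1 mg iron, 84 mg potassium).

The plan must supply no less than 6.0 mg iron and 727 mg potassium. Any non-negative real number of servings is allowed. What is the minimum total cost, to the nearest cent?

For a min-cost LP with two ≥-constraints, a basic feasible solution has at most two positive variables.
hummus only: max(6.0/1.1, 727/222) = 5.455 servings → $2.45.
pasta only: max(6.0/2.1, 727/84) = 8.655 servings → $2.60.
hummus + pasta with both tight: 2.736 servings and 1.424 servings → $1.66.
Cheapest feasible corner: $1.66.

$1.66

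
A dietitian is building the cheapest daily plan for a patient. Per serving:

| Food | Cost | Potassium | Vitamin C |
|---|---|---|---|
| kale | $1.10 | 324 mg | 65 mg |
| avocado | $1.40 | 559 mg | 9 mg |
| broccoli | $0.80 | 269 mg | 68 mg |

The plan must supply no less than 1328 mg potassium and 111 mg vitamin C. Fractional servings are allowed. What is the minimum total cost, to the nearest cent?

This is a tiny linear program; its minimum lies at a vertex of the feasible set. List the vertices and price them.
kale only: max(1328/324, 111/65) = 4.099 servings → $4.51.
avocado only: max(1328/559, 111/9) = 12.33 servings → $17.27.
broccoli only: max(1328/269, 111/68) = 4.937 servings → $3.95.
kale + avocado with both tight: 1.499 servings and 1.507 servings → $3.76.
kale + broccoli with both targets exact would need a negative amount; discard.
avocado + broccoli with both tight: 1.698 servings and 1.408 servings → $3.50.
So the least-cost plan costs $3.50.

$3.50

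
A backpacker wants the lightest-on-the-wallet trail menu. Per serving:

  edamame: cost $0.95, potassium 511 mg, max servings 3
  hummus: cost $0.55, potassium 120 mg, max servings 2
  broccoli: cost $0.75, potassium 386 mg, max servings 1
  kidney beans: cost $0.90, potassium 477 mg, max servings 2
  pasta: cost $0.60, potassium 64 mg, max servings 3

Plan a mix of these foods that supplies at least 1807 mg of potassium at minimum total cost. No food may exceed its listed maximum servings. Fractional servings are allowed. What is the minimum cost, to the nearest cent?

Cost per mg of potassium: edamame $0.0019, kidney beans $0.0019, broccoli $0.0019, hummus $0.0046, pasta $0.0094.
Take 3 servings of edamame: +1533.0 mg potassium for $2.85 (total $2.85, still need 274.0 mg).
Take 0.5744 servings of kidney beans: +274.0 mg potassium for $0.52 (total $3.37, still need 0.0 mg).
Filling from the cheapest source first is optimal under one linear minimum: $3.37.

$3.37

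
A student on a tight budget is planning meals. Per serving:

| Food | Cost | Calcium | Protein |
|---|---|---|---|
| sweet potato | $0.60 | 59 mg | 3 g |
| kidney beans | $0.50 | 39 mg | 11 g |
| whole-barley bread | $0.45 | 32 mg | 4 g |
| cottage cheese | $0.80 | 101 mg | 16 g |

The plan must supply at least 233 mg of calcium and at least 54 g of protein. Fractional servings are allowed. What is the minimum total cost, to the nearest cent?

$2.52

sweet potato only: max(233/59, 54/3) = 18 servings → $10.80.
kidney beans only: max(233/39, 54/11) = 5.974 servings → $2.99.
whole-barley bread only: max(233/32, 54/4) = 13.5 servings → $6.08.
cottage cheese only: max(233/101, 54/16) = 3.375 servings → $2.70.
sweet potato + kidney beans with both tight: 0.859 servings and 4.675 servings → $2.85.
sweet potato + whole-barley bread: intersection lies outside the first quadrant.
sweet potato + cottage cheese: intersection lies outside the first quadrant.
kidney beans + whole-barley bread with both tight: 4.061 servings and 2.332 servings → $3.08.
kidney beans + cottage cheese with both tight: 3.544 servings and 0.9384 servings → $2.52.
whole-barley bread + cottage cheese: intersection lies outside the first quadrant.
The minimum over all feasible corners is $2.52.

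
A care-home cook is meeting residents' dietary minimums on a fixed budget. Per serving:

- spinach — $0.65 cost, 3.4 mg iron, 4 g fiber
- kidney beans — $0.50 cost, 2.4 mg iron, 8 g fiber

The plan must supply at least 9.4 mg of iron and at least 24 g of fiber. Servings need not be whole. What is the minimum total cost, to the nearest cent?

spinach only: max(9.4/3.4, 24/4) = 6 servings → $3.90.
kidney beans only: max(9.4/2.4, 24/8) = 3.917 servings → $1.96.
spinach + kidney beans with both tight: 1 serving and 2.5 servings → $1.90.
So the least-cost plan costs $1.90.

$1.90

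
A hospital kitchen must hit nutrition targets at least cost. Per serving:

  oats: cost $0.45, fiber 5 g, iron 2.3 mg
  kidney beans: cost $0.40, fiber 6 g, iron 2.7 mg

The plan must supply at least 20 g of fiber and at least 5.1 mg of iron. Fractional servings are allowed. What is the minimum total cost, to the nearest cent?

For a min-cost LP with two ≥-constraints, a basic feasible solution has at most two positive variables.
oats only: max(20/5, 5.1/2.3) = 4 servings → $1.80.
kidney beans only: max(20/6, 5.1/2.7) = 3.333 servings → $1.33.
oats + kidney beans with both targets exact would need a negative amount; discard.
So the least-cost plan costs $1.33.

$1.33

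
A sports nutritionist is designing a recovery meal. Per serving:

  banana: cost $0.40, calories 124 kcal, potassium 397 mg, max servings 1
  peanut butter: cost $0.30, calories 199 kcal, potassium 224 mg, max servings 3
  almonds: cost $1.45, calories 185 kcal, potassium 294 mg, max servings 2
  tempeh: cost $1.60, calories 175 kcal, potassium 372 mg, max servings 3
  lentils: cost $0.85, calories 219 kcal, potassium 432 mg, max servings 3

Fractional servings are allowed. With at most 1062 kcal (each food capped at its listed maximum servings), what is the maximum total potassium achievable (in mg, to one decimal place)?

2327.7 mg

Potassium per kcal: banana 3.202, tempeh 2.126, lentils 1.973, almonds 1.589, peanut butter 1.126.
Take 1 serving of banana: uses 124 kcal, +397.0 mg potassium (running total 397.0 mg).
Take 3 servings of tempeh: uses 525 kcal, +1116.0 mg potassium (running total 1513.0 mg).
Take 1.886 servings of lentils: uses 413 kcal, +814.7 mg potassium (running total 2327.7 mg).
Greedy by best ratio exhausts the calories allowance optimally: 2327.7 mg.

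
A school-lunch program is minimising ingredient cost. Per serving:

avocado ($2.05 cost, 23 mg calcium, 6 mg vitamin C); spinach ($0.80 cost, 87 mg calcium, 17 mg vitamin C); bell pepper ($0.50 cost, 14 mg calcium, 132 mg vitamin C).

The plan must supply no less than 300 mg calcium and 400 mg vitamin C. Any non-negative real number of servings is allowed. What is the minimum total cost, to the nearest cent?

$3.74

An LP optimum is at a vertex; with two nutrient constraints at most two foods are used. Check each candidate.
avocado only: max(300/23, 400/6) = 66.67 servings → $136.67.
spinach only: max(300/87, 400/17) = 23.53 servings → $18.82.
bell pepper only: max(300/14, 400/132) = 21.43 servings → $10.71.
avocado + spinach: intersection lies outside the first quadrant.
avocado + bell pepper with both tight: 11.52 servings and 2.507 servings → $24.86.
spinach + bell pepper with both tight: 3.023 servings and 2.641 servings → $3.74.
So the least-cost plan costs $3.74.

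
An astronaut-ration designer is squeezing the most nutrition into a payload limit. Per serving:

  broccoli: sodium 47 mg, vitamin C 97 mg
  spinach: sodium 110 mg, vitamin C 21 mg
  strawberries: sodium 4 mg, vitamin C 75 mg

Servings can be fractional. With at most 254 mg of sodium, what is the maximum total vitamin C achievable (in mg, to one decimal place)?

Vitamin C per mg sodium: strawberries 18.75, broccoli 2.064, spinach 0.1909.
With no serving limits, spend the whole sodium allowance on strawberries: 254 mg / 4 mg × 75 mg = 4762.5 mg.

4762.5 mg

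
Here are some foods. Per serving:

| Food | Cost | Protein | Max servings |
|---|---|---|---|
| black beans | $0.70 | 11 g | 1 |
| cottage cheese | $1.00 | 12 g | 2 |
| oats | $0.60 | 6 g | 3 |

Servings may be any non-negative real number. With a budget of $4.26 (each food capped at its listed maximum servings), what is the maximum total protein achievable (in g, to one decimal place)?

50.6 g

Protein per dollar: black beans 15.71, cottage cheese 12, oats 10.
Take 1 serving of black beans: spends $0.70, +11.0 g protein (running total 11.0 g).
Take 2 servings of cottage cheese: spends $2.00, +24.0 g protein (running total 35.0 g).
Take 2.6 servings of oats: spends $1.56, +15.6 g protein (running total 50.6 g).
Greedy by best ratio exhausts the cost allowance optimally: 50.6 g.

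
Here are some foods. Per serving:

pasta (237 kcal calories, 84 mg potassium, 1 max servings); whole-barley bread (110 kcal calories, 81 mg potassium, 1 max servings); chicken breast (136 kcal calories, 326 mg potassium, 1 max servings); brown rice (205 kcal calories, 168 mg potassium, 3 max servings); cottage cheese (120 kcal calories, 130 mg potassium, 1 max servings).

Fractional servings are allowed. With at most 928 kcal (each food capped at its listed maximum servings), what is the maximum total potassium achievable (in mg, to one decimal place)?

Potassium per kcal: chicken breast 2.397, cottage cheese 1.083, brown rice 0.8195, whole-barley bread 0.7364, pasta 0.3544.
Take 1 serving of chicken breast: uses 136 kcal, +326.0 mg potassium (running total 326.0 mg).
Take 1 serving of cottage cheese: uses 120 kcal, +130.0 mg potassium (running total 456.0 mg).
Take 3 servings of brown rice: uses 615 kcal, +504.0 mg potassium (running total 960.0 mg).
Take 0.5182 servings of whole-barley bread: uses 57 kcal, +42.0 mg potassium (running total 1002.0 mg).
Filling greedily by potassium-per-kcal is optimal for one linear limit, giving 1002.0 mg.

1002.0 mg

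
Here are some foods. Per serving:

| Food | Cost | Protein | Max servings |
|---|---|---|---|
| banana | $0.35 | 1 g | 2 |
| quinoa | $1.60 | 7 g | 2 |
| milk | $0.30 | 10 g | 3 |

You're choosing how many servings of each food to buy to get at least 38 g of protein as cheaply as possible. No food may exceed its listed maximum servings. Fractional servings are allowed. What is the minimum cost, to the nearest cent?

$2.73

Cost per g of protein: milk $0.0300, quinoa $0.2286, banana $0.3500.
Take 3 servings of milk: +30.0 g protein for $0.90 (total $0.90, still need 8.0 g).
Take 1.143 servings of quinoa: +8.0 g protein for $1.83 (total $2.73, still need 0.0 g).
Greedy by cheapest-per-g is optimal for a single linear constraint, so the minimum cost is $2.73.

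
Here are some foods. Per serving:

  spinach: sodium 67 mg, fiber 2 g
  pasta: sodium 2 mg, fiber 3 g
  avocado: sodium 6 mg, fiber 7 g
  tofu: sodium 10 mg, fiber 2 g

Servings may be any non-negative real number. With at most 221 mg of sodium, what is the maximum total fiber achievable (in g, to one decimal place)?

Fiber per mg sodium: pasta 1.5, avocado 1.167, tofu 0.2, spinach 0.02985.
With no serving limits, spend the whole sodium allowance on pasta: 221 mg / 2 mg × 3 g = 331.5 g.

331.5 g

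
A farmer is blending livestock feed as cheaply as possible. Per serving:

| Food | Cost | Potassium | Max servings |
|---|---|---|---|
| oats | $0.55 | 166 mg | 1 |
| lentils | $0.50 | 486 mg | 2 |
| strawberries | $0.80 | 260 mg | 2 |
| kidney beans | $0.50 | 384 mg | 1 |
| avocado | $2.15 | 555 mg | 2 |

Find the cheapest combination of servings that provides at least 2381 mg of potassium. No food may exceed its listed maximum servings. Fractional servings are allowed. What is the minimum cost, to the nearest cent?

$4.96

Cost per mg of potassium: lentils $0.0010, kidney beans $0.0013, strawberries $0.0031, oats $0.0033, avocado $0.0039.
Take 2 servings of lentils: +972.0 mg potassium for $1.00 (total $1.00, still need 1409.0 mg).
Take 1 serving of kidney beans: +384.0 mg potassium for $0.50 (total $1.50, still need 1025.0 mg).
Take 2 servings of strawberries: +520.0 mg potassium for $1.60 (total $3.10, still need 505.0 mg).
Take 1 serving of oats: +166.0 mg potassium for $0.55 (total $3.65, still need 339.0 mg).
Take 0.6108 servings of avocado: +339.0 mg potassium for $1.31 (total $4.96, still need 0.0 mg).
Filling from the cheapest source first is optimal under one linear minimum: $4.96.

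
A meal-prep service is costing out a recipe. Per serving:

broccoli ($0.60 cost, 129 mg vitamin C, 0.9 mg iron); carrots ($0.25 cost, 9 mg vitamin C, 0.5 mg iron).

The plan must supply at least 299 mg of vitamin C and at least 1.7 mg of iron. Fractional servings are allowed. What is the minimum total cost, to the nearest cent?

An LP optimum is at a vertex; with two nutrient constraints at most two foods are used. Check each candidate.
broccoli only: max(299/129, 1.7/0.9) = 2.318 servings → $1.39.
carrots only: max(299/9, 1.7/0.5) = 33.22 servings → $8.31.
broccoli + carrots: the both-tight solution has a negative serving — not a feasible corner.
So the least-cost plan costs $1.39.

$1.39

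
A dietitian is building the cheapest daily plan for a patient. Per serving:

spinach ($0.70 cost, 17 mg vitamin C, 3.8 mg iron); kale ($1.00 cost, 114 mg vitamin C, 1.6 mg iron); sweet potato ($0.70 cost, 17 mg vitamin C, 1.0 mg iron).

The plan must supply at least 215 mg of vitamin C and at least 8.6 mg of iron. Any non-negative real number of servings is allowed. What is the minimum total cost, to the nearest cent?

$2.75

An LP optimum is at a vertex; with two nutrient constraints at most two foods are used. Check each candidate.
spinach only: max(215/17, 8.6/3.8) = 12.65 servings → $8.85.
kale only: max(215/114, 8.6/1.6) = 5.375 servings → $5.38.
sweet potato only: max(215/17, 8.6/1.0) = 12.65 servings → $8.85.
spinach + kale with both tight: 1.567 servings and 1.652 servings → $2.75.
spinach + sweet potato with both targets exact would need a negative amount; discard.
kale + sweet potato with both tight: 0.7926 servings and 7.332 servings → $5.92.
The minimum over all feasible corners is $2.75.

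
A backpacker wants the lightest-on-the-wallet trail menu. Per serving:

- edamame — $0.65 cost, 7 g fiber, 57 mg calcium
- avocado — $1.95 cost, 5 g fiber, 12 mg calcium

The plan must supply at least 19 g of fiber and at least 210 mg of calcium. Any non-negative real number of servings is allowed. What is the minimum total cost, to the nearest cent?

$2.39

This is a tiny linear program; its minimum lies at a vertex of the feasible set. List the vertices and price them.
edamame only: max(19/7, 210/57) = 3.684 servings → $2.39.
avocado only: max(19/5, 210/12) = 17.5 servings → $34.12.
edamame + avocado: intersection lies outside the first quadrant.
Cheapest feasible corner: $2.39.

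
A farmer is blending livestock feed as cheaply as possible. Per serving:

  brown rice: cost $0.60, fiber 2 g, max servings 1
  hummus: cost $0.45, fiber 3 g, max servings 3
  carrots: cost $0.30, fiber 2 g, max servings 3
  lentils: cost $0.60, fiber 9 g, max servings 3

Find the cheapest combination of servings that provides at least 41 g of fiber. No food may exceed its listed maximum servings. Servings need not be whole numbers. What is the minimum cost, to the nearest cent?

$3.90

Cost per g of fiber: lentils $0.0667, hummus $0.1500, carrots $0.1500, brown rice $0.3000.
Take 3 servings of lentils: +27.0 g fiber for $1.80 (total $1.80, still need 14.0 g).
Take 3 servings of hummus: +9.0 g fiber for $1.35 (total $3.15, still need 5.0 g).
Take 2.5 servings of carrots: +5.0 g fiber for $0.75 (total $3.90, still need 0.0 g).
Greedy by cheapest-per-g is optimal for a single linear constraint, so the minimum cost is $3.90.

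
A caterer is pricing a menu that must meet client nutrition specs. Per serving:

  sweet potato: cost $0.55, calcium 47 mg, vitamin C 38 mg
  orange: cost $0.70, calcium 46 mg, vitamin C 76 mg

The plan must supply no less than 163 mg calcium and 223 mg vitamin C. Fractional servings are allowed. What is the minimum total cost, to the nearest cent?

$2.29

Minimising a linear cost over {calcium ≥ 163, vitamin C ≥ 223, servings ≥ 0} — the optimum is at a vertex, using one or two foods.
sweet potato only: max(163/47, 223/38) = 5.868 servings → $3.23.
orange only: max(163/46, 223/76) = 3.543 servings → $2.48.
sweet potato + orange with both tight: 1.168 servings and 2.35 servings → $2.29.
Cheapest feasible corner: $2.29.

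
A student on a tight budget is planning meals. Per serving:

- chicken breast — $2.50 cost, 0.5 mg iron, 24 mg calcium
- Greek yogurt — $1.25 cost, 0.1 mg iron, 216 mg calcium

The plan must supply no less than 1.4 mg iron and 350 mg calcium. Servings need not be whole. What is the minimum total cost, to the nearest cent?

$8.00

chicken breast only: max(1.4/0.5, 350/24) = 14.58 servings → $36.46.
Greek yogurt only: max(1.4/0.1, 350/216) = 14 servings → $17.50.
chicken breast + Greek yogurt with both tight: 2.532 servings and 1.339 servings → $8.00.
Cheapest feasible corner: $8.00.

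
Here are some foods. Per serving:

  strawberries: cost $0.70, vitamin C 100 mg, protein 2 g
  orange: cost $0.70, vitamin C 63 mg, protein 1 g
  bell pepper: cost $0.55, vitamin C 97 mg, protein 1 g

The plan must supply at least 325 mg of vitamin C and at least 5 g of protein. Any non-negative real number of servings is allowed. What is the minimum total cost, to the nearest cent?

At the optimum either one food covers both requirements or two foods hit both targets exactly; no other combination can be cheaper.
strawberries only: max(325/100, 5/2) = 3.25 servings → $2.27.
orange only: max(325/63, 5/1) = 5.159 servings → $3.61.
bell pepper only: max(325/97, 5/1) = 5 servings → $2.75.
strawberries + orange: the both-tight solution has a negative serving — not a feasible corner.
strawberries + bell pepper with both tight: 1.702 servings and 1.596 servings → $2.07.
orange + bell pepper with both tight: 4.706 servings and 0.2941 servings → $3.46.
So the least-cost plan costs $2.07.

$2.07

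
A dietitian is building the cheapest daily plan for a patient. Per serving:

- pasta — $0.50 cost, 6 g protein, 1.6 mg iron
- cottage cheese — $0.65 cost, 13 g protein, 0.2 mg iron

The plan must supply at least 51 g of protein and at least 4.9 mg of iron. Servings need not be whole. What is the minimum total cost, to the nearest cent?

Check every corner: each single food scaled to meet both minima, and each pair solved so both constraints bind.
pasta only: max(51/6, 4.9/1.6) = 8.5 servings → $4.25.
cottage cheese only: max(51/13, 4.9/0.2) = 24.5 servings → $15.93.
pasta + cottage cheese with both tight: 2.73 servings and 2.663 servings → $3.10.
The minimum over all feasible corners is $3.10.

$3.10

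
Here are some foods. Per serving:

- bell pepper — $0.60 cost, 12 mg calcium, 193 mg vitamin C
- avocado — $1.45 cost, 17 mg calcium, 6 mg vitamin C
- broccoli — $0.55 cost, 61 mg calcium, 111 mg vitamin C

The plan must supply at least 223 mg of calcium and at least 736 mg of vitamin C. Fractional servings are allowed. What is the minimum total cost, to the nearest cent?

$2.96

An LP optimum is at a vertex; with two nutrient constraints at most two foods are used. Check each candidate.
bell pepper only: max(223/12, 736/193) = 18.58 servings → $11.15.
avocado only: max(223/17, 736/6) = 122.7 servings → $177.87.
broccoli only: max(223/61, 736/111) = 6.631 servings → $3.65.
bell pepper + avocado with both tight: 3.482 servings and 10.66 servings → $17.55.
bell pepper + broccoli with both tight: 1.929 servings and 3.276 servings → $2.96.
avocado + broccoli: the both-tight solution has a negative serving — not a feasible corner.
The minimum over all feasible corners is $2.96.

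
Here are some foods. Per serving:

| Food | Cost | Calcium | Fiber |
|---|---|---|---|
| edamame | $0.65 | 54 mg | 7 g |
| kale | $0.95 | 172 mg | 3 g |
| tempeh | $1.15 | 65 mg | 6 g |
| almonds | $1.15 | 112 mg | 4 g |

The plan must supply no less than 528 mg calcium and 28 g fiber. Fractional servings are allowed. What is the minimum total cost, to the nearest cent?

$4.01

This is a tiny linear program; its minimum lies at a vertex of the feasible set. List the vertices and price them.
edamame only: max(528/54, 28/7) = 9.778 servings → $6.36.
kale only: max(528/172, 28/3) = 9.333 servings → $8.87.
tempeh only: max(528/65, 28/6) = 8.123 servings → $9.34.
almonds only: max(528/112, 28/4) = 7 servings → $8.05.
edamame + kale with both tight: 3.102 servings and 2.096 servings → $4.01.
edamame + tempeh: intersection lies outside the first quadrant.
edamame + almonds with both tight: 1.803 servings and 3.845 servings → $5.59.
kale + tempeh with both tight: 1.611 servings and 3.861 servings → $5.97.
kale + almonds: the both-tight solution has a negative serving — not a feasible corner.
tempeh + almonds with both tight: 2.485 servings and 3.272 servings → $6.62.
Cheapest feasible corner: $4.01.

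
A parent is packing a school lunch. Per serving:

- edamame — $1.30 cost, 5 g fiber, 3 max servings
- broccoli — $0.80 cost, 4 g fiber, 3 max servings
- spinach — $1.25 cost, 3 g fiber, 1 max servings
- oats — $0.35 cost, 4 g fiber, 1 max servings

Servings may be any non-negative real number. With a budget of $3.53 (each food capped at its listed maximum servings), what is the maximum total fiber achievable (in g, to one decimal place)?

19.0 g

Fiber per dollar: oats 11.43, broccoli 5, edamame 3.846, spinach 2.4.
Take 1 serving of oats: spends $0.35, +4.0 g fiber (running total 4.0 g).
Take 3 servings of broccoli: spends $2.40, +12.0 g fiber (running total 16.0 g).
Take 0.6 servings of edamame: spends $0.78, +3.0 g fiber (running total 19.0 g).
Greedy by best ratio exhausts the cost allowance optimally: 19.0 g.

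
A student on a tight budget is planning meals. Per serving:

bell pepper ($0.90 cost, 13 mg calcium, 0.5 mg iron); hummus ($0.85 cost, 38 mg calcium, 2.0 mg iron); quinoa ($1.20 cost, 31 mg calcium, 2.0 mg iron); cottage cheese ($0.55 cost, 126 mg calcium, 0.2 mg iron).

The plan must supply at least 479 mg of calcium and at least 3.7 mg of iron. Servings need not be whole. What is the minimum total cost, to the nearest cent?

$3.13

Check every corner: each single food scaled to meet both minima, and each pair solved so both constraints bind.
bell pepper only: max(479/13, 3.7/0.5) = 36.85 servings → $33.16.
hummus only: max(479/38, 3.7/2.0) = 12.61 servings → $10.71.
quinoa only: max(479/31, 3.7/2.0) = 15.45 servings → $18.54.
cottage cheese only: max(479/126, 3.7/0.2) = 18.5 servings → $10.18.
bell pepper + hummus: intersection lies outside the first quadrant.
bell pepper + quinoa: intersection lies outside the first quadrant.
bell pepper + cottage cheese with both tight: 6.132 servings and 3.169 servings → $7.26.
hummus + quinoa: intersection lies outside the first quadrant.
hummus + cottage cheese with both tight: 1.516 servings and 3.345 servings → $3.13.
quinoa + cottage cheese with both tight: 1.507 servings and 3.431 servings → $3.70.
So the least-cost plan costs $3.13.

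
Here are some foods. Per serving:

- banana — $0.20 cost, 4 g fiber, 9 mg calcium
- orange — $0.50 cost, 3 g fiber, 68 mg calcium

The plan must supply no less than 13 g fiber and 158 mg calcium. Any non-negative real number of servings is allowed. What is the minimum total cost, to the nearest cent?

$1.39

At the optimum either one food covers both requirements or two foods hit both targets exactly; no other combination can be cheaper.
banana only: max(13/4, 158/9) = 17.56 servings → $3.51.
orange only: max(13/3, 158/68) = 4.333 servings → $2.17.
banana + orange with both tight: 1.673 servings and 2.102 servings → $1.39.
So the least-cost plan costs $1.39.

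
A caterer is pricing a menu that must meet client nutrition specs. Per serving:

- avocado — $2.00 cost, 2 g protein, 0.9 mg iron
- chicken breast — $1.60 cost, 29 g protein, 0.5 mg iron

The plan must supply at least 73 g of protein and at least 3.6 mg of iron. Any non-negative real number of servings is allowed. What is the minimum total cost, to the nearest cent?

$9.14

With two linear requirements the optimum uses one or two foods; enumerate the corners.
avocado only: max(73/2, 3.6/0.9) = 36.5 servings → $73.00.
chicken breast only: max(73/29, 3.6/0.5) = 7.2 servings → $11.52.
avocado + chicken breast with both tight: 2.705 servings and 2.331 servings → $9.14.
Cheapest feasible corner: $9.14.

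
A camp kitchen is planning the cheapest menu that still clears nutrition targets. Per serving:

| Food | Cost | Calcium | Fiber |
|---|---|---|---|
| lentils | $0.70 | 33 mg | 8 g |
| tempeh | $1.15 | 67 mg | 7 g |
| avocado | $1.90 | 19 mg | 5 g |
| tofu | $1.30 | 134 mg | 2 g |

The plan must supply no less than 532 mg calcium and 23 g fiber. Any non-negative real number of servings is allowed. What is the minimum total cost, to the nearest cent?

This is a tiny linear program; its minimum lies at a vertex of the feasible set. List the vertices and price them.
lentils only: max(532/33, 23/8) = 16.12 servings → $11.28.
tempeh only: max(532/67, 23/7) = 7.94 servings → $9.13.
avocado only: max(532/19, 23/5) = 28 servings → $53.20.
tofu only: max(532/134, 23/2) = 11.5 servings → $14.95.
lentils + tempeh with both targets exact would need a negative amount; discard.
lentils + avocado: the both-tight solution has a negative serving — not a feasible corner.
lentils + tofu with both tight: 2.006 servings and 3.476 servings → $5.92.
tempeh + avocado: the both-tight solution has a negative serving — not a feasible corner.
tempeh + tofu with both tight: 2.51 servings and 2.715 servings → $6.42.
avocado + tofu with both tight: 3.193 servings and 3.517 servings → $10.64.
So the least-cost plan costs $5.92.

$5.92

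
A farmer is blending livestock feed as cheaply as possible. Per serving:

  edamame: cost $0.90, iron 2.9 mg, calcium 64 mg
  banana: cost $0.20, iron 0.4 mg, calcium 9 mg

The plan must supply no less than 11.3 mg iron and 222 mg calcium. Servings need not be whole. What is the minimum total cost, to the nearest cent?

Check every corner: each single food scaled to meet both minima, and each pair solved so both constraints bind.
edamame only: max(11.3/2.9, 222/64) = 3.897 servings → $3.51.
banana only: max(11.3/0.4, 222/9) = 28.25 servings → $5.65.
edamame + banana with both targets exact would need a negative amount; discard.
So the least-cost plan costs $3.51.

$3.51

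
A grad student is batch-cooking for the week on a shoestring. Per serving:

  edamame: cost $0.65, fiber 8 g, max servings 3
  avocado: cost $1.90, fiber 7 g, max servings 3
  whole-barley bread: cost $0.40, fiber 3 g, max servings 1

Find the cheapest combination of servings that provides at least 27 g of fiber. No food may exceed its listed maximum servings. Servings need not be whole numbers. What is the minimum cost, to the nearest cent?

Cost per g of fiber: edamame $0.0813, whole-barley bread $0.1333, avocado $0.2714.
Take 3 servings of edamame: +24.0 g fiber for $1.95 (total $1.95, still need 3.0 g).
Take 1 serving of whole-barley bread: +3.0 g fiber for $0.40 (total $2.35, still need 0.0 g).
Greedy by cheapest-per-g is optimal for a single linear constraint, so the minimum cost is $2.35.

$2.35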